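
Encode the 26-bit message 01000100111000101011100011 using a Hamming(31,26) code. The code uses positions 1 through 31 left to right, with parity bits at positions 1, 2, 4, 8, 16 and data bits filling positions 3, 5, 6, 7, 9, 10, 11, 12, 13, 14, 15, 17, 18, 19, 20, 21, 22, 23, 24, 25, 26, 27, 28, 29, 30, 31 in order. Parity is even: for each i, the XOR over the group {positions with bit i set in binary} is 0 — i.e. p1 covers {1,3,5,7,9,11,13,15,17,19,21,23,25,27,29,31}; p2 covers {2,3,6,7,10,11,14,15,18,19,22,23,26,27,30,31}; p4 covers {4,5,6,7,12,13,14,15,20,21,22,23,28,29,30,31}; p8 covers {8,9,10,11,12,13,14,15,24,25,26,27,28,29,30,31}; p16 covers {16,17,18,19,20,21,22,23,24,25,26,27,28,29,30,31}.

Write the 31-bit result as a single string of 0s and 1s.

Place data at non-parity positions: p1 p2 0 p4 1 0 0 p8 0 1 0 0 1 1 1 p16 0 0 0 1 0 1 0 1 1 1 0 0 0 1 1
p1 (pos 1,3,5,7,9,11,13,15,17,19,21,23,25,27,29,31): XOR of data positions = 0⊕1⊕0⊕0⊕0⊕1⊕1⊕0⊕0⊕0⊕0⊕1⊕0⊕0⊕1 = 1
p2 (pos 2,3,6,7,10,11,14,15,18,19,22,23,26,27,30,31): XOR of data positions = 0⊕0⊕0⊕1⊕0⊕1⊕1⊕0⊕0⊕1⊕0⊕1⊕0⊕1⊕1 = 1
p4 (pos 4,5,6,7,12,13,14,15,20,21,22,23,28,29,30,31): XOR of data positions = 1⊕0⊕0⊕0⊕1⊕1⊕1⊕1⊕0⊕1⊕0⊕0⊕0⊕1⊕1 = 0
p8 (pos 8,9,10,11,12,13,14,15,24,25,26,27,28,29,30,31): XOR of data positions = 0⊕1⊕0⊕0⊕1⊕1⊕1⊕1⊕1⊕1⊕0⊕0⊕0⊕1⊕1 = 1
p16 (pos 16,17,18,19,20,21,22,23,24,25,26,27,28,29,30,31): XOR of data positions = 0⊕0⊕0⊕1⊕0⊕1⊕0⊕1⊕1⊕1⊕0⊕0⊕0⊕1⊕1 = 1
Codeword: 1100100101001111000101011100011

1100100101001111000101011100011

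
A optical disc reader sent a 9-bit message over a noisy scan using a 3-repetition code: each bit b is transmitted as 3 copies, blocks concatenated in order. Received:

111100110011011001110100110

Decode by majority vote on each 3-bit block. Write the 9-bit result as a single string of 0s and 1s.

Block 1 (111): 3 ones → 1
Block 2 (100): 1 one → 0
Block 3 (110): 2 ones → 1
Block 4 (011): 2 ones → 1
Block 5 (011): 2 ones → 1
Block 6 (001): 1 one → 0
Block 7 (110): 2 ones → 1
Block 8 (100): 1 one → 0
Block 9 (110): 2 ones → 1

101110101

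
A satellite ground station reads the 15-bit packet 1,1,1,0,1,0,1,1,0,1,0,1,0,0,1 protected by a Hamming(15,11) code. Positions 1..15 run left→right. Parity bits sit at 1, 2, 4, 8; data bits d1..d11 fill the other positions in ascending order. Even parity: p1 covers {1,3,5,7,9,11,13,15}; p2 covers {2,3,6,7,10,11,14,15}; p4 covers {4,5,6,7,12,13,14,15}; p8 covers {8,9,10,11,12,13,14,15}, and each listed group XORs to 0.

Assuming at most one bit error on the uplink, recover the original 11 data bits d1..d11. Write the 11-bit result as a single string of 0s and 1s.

01010101001

s1 (pos 1,3,5,7,9,11,13,15): 1⊕1⊕1⊕1⊕0⊕0⊕0⊕1 = 1
s2 (pos 2,3,6,7,10,11,14,15): 1⊕1⊕0⊕1⊕1⊕0⊕0⊕1 = 1
s4 (pos 4,5,6,7,12,13,14,15): 0⊕1⊕0⊕1⊕1⊕0⊕0⊕1 = 0
s8 (pos 8,9,10,11,12,13,14,15): 1⊕0⊕1⊕0⊕1⊕0⊕0⊕1 = 0
Syndrome s8…s1 = 0011 → error at position 3.
Flip position 3: 111010110101001 → 110010110101001
Read data bits from positions 3,5,6,7,9,10,11,12,13,14,15: 01010101001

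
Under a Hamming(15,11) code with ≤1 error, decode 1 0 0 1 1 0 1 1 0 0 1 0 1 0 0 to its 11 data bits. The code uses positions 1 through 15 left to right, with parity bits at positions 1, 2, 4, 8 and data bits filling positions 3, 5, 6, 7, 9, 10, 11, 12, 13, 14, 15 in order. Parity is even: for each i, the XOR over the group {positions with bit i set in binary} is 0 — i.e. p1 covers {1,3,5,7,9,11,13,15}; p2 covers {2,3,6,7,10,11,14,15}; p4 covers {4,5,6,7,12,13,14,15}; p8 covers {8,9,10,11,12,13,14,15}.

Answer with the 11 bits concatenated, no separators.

01011010100

s1 (pos 1,3,5,7,9,11,13,15): 1⊕0⊕1⊕1⊕0⊕1⊕1⊕0 = 1
s2 (pos 2,3,6,7,10,11,14,15): 0⊕0⊕0⊕1⊕0⊕1⊕0⊕0 = 0
s4 (pos 4,5,6,7,12,13,14,15): 1⊕1⊕0⊕1⊕0⊕1⊕0⊕0 = 0
s8 (pos 8,9,10,11,12,13,14,15): 1⊕0⊕0⊕1⊕0⊕1⊕0⊕0 = 1
Syndrome s8…s1 = 1001 → error at position 9.
Flip position 9: 100110110010100 → 100110111010100
Read data bits from positions 3,5,6,7,9,10,11,12,13,14,15: 01011010100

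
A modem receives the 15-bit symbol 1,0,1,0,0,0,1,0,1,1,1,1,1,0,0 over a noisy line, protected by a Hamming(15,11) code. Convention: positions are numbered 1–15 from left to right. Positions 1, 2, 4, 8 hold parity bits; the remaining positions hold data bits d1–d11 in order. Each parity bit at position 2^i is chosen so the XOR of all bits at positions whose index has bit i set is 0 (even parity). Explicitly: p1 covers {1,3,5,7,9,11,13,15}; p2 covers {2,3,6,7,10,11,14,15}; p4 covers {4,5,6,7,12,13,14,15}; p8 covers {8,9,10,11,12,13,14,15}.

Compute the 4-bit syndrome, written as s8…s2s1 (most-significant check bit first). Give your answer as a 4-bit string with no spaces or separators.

s1 (pos 1,3,5,7,9,11,13,15): 1⊕1⊕0⊕1⊕1⊕1⊕1⊕0 = 0
s2 (pos 2,3,6,7,10,11,14,15): 0⊕1⊕0⊕1⊕1⊕1⊕0⊕0 = 0
s4 (pos 4,5,6,7,12,13,14,15): 0⊕0⊕0⊕1⊕1⊕1⊕0⊕0 = 1
s8 (pos 8,9,10,11,12,13,14,15): 0⊕1⊕1⊕1⊕1⊕1⊕0⊕0 = 1
Syndrome s8…s1 = 1100 → error at position 12.

1100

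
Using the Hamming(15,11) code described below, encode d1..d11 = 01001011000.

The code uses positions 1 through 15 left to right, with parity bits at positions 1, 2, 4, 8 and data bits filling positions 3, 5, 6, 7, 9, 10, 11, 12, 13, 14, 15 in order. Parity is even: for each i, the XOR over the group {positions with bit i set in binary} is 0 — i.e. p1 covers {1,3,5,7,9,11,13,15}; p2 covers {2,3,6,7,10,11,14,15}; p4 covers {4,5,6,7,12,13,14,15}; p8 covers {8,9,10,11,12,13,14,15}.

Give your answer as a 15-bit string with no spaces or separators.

Place data at non-parity positions: p1 p2 0 p4 1 0 0 p8 1 0 1 1 0 0 0
p1 (pos 1,3,5,7,9,11,13,15): XOR of data positions = 0⊕1⊕0⊕1⊕1⊕0⊕0 = 1
p2 (pos 2,3,6,7,10,11,14,15): XOR of data positions = 0⊕0⊕0⊕0⊕1⊕0⊕0 = 1
p4 (pos 4,5,6,7,12,13,14,15): XOR of data positions = 1⊕0⊕0⊕1⊕0⊕0⊕0 = 0
p8 (pos 8,9,10,11,12,13,14,15): XOR of data positions = 1⊕0⊕1⊕1⊕0⊕0⊕0 = 1
Codeword: 110010011011000

110010011011000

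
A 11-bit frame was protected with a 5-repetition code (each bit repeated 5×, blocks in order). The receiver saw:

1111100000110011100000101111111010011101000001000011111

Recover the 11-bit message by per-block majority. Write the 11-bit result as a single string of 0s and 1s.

Block 1 (11111): 5 ones → 1
Block 2 (00000): 0 ones → 0
Block 3 (11001): 3 ones → 1
Block 4 (11000): 2 ones → 0
Block 5 (00101): 2 ones → 0
Block 6 (11111): 5 ones → 1
Block 7 (10100): 2 ones → 0
Block 8 (11101): 4 ones → 1
Block 9 (00000): 0 ones → 0
Block 10 (10000): 1 one → 0
Block 11 (11111): 5 ones → 1

10100101001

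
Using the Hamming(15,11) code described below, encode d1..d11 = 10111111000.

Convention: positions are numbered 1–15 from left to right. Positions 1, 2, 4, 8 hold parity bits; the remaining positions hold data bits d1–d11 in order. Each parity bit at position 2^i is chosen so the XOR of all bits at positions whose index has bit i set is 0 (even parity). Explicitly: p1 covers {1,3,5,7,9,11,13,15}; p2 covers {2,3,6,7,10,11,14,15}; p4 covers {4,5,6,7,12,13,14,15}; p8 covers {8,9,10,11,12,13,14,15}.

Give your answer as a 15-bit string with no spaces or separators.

011101101111000

Place data at non-parity positions: p1 p2 1 p4 0 1 1 p8 1 1 1 1 0 0 0
p1 (pos 1,3,5,7,9,11,13,15): XOR of data positions = 1⊕0⊕1⊕1⊕1⊕0⊕0 = 0
p2 (pos 2,3,6,7,10,11,14,15): XOR of data positions = 1⊕1⊕1⊕1⊕1⊕0⊕0 = 1
p4 (pos 4,5,6,7,12,13,14,15): XOR of data positions = 0⊕1⊕1⊕1⊕0⊕0⊕0 = 1
p8 (pos 8,9,10,11,12,13,14,15): XOR of data positions = 1⊕1⊕1⊕1⊕0⊕0⊕0 = 0
Codeword: 011101101111000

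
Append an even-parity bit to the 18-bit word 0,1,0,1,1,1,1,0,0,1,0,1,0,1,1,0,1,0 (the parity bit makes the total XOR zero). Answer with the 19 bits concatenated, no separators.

0101111001010110100

XOR of the 18 data bits: 0⊕1⊕0⊕1⊕1⊕1⊕1⊕0⊕0⊕1⊕0⊕1⊕0⊕1⊕1⊕0⊕1⊕0 = 0
Parity bit = 0 (so all 19 bits XOR to 0).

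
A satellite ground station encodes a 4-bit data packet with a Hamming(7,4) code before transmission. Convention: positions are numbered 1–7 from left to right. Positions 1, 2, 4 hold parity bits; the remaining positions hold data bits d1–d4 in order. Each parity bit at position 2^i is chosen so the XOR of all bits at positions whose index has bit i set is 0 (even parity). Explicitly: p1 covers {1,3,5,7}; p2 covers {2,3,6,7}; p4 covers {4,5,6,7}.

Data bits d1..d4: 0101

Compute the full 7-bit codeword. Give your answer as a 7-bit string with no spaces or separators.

Place data at non-parity positions: p1 p2 0 p4 1 0 1
p1 (pos 1,3,5,7): XOR of data positions = 0⊕1⊕1 = 0
p2 (pos 2,3,6,7): XOR of data positions = 0⊕0⊕1 = 1
p4 (pos 4,5,6,7): XOR of data positions = 1⊕0⊕1 = 0
Codeword: 0100101

0100101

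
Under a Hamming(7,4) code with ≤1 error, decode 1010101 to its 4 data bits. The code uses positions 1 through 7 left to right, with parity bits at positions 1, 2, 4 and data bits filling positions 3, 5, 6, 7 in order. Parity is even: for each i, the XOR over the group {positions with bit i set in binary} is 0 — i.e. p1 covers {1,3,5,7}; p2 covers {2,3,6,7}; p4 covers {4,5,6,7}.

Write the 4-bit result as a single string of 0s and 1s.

1101

s1 (pos 1,3,5,7): 1⊕1⊕1⊕1 = 0
s2 (pos 2,3,6,7): 0⊕1⊕0⊕1 = 0
s4 (pos 4,5,6,7): 0⊕1⊕0⊕1 = 0
Syndrome s4…s1 = 000 → no error.
Read data bits from positions 3,5,6,7: 1101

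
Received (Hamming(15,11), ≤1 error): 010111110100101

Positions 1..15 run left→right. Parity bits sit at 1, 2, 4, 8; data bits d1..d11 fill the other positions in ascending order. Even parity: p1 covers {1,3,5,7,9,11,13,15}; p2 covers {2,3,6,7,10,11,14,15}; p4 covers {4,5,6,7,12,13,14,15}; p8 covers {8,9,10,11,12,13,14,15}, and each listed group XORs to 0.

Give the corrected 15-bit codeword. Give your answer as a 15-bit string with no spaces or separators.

000111110100101

s1 (pos 1,3,5,7,9,11,13,15): 0⊕0⊕1⊕1⊕0⊕0⊕1⊕1 = 0
s2 (pos 2,3,6,7,10,11,14,15): 1⊕0⊕1⊕1⊕1⊕0⊕0⊕1 = 1
s4 (pos 4,5,6,7,12,13,14,15): 1⊕1⊕1⊕1⊕0⊕1⊕0⊕1 = 0
s8 (pos 8,9,10,11,12,13,14,15): 1⊕0⊕1⊕0⊕0⊕1⊕0⊕1 = 0
Syndrome s8…s1 = 0010 → error at position 2.
Flip position 2: 010111110100101 → 000111110100101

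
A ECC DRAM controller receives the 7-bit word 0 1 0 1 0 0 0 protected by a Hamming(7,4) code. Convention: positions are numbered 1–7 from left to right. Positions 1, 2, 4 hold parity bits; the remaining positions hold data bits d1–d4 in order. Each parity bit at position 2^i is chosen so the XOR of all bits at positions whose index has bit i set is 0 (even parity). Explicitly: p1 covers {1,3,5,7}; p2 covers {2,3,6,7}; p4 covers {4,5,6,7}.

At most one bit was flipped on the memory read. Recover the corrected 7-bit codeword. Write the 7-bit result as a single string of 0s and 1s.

0101010

s1 (pos 1,3,5,7): 0⊕0⊕0⊕0 = 0
s2 (pos 2,3,6,7): 1⊕0⊕0⊕0 = 1
s4 (pos 4,5,6,7): 1⊕0⊕0⊕0 = 1
Syndrome s4…s1 = 110 → error at position 6.
Flip position 6: 0101000 → 0101010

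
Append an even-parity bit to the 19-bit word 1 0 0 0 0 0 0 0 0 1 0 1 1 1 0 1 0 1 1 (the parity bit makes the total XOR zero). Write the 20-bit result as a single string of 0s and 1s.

XOR of the 19 data bits: 1⊕0⊕0⊕0⊕0⊕0⊕0⊕0⊕0⊕1⊕0⊕1⊕1⊕1⊕0⊕1⊕0⊕1⊕1 = 0
Parity bit = 0 (so all 20 bits XOR to 0).

10000000010111010110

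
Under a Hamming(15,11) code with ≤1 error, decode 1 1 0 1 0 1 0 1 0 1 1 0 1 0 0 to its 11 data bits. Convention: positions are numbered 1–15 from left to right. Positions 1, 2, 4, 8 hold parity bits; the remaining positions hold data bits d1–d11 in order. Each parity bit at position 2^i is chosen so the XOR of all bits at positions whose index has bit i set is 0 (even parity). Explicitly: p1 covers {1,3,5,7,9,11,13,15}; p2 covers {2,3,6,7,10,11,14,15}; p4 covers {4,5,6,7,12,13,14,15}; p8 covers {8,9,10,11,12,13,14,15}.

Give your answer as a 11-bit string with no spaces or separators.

s1 (pos 1,3,5,7,9,11,13,15): 1⊕0⊕0⊕0⊕0⊕1⊕1⊕0 = 1
s2 (pos 2,3,6,7,10,11,14,15): 1⊕0⊕1⊕0⊕1⊕1⊕0⊕0 = 0
s4 (pos 4,5,6,7,12,13,14,15): 1⊕0⊕1⊕0⊕0⊕1⊕0⊕0 = 1
s8 (pos 8,9,10,11,12,13,14,15): 1⊕0⊕1⊕1⊕0⊕1⊕0⊕0 = 0
Syndrome s8…s1 = 0101 → error at position 5.
Flip position 5: 110101010110100 → 110111010110100
Read data bits from positions 3,5,6,7,9,10,11,12,13,14,15: 01100110100

01100110100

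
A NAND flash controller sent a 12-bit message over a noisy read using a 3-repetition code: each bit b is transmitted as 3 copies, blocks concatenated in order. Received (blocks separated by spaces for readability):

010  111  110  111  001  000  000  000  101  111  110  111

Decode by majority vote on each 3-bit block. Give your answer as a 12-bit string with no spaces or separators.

011100001111

Block 1 (010): 1 one → 0
Block 2 (111): 3 ones → 1
Block 3 (110): 2 ones → 1
Block 4 (111): 3 ones → 1
Block 5 (001): 1 one → 0
Block 6 (000): 0 ones → 0
Block 7 (000): 0 ones → 0
Block 8 (000): 0 ones → 0
Block 9 (101): 2 ones → 1
Block 10 (111): 3 ones → 1
Block 11 (110): 2 ones → 1
Block 12 (111): 3 ones → 1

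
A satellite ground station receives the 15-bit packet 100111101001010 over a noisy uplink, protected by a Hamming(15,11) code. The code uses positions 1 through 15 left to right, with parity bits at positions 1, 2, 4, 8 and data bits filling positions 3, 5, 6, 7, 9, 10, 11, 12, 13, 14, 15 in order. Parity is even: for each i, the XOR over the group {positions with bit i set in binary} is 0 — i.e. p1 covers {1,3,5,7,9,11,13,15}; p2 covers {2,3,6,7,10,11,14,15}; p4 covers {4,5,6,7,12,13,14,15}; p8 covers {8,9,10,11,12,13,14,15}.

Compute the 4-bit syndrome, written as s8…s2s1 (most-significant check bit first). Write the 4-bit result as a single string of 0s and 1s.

s1 (pos 1,3,5,7,9,11,13,15): 1⊕0⊕1⊕1⊕1⊕0⊕0⊕0 = 0
s2 (pos 2,3,6,7,10,11,14,15): 0⊕0⊕1⊕1⊕0⊕0⊕1⊕0 = 1
s4 (pos 4,5,6,7,12,13,14,15): 1⊕1⊕1⊕1⊕1⊕0⊕1⊕0 = 0
s8 (pos 8,9,10,11,12,13,14,15): 0⊕1⊕0⊕0⊕1⊕0⊕1⊕0 = 1
Syndrome s8…s1 = 1010 → error at position 10.

1010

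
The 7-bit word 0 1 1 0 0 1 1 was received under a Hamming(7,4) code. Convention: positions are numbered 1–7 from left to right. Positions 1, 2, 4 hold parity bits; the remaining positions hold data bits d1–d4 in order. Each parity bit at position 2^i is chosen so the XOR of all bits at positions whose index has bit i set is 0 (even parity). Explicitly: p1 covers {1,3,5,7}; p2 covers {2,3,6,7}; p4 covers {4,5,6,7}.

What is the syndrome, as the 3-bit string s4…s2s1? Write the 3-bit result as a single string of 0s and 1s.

s1 (pos 1,3,5,7): 0⊕1⊕0⊕1 = 0
s2 (pos 2,3,6,7): 1⊕1⊕1⊕1 = 0
s4 (pos 4,5,6,7): 0⊕0⊕1⊕1 = 0
Syndrome s4…s1 = 000 → no error.

000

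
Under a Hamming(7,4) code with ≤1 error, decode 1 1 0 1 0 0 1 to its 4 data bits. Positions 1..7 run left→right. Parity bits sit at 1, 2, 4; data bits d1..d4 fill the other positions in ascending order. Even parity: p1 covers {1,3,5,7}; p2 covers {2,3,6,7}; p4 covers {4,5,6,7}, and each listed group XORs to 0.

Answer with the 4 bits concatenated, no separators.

s1 (pos 1,3,5,7): 1⊕0⊕0⊕1 = 0
s2 (pos 2,3,6,7): 1⊕0⊕0⊕1 = 0
s4 (pos 4,5,6,7): 1⊕0⊕0⊕1 = 0
Syndrome s4…s1 = 000 → no error.
Read data bits from positions 3,5,6,7: 0001

0001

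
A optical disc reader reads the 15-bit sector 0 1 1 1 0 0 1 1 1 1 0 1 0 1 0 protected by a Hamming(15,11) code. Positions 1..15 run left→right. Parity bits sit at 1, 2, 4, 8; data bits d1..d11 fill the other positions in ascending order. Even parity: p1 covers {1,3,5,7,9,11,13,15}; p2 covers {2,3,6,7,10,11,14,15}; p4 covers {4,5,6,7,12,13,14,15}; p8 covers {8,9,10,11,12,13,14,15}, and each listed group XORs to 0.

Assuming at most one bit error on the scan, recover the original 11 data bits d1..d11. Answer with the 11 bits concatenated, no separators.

10011111010

s1 (pos 1,3,5,7,9,11,13,15): 0⊕1⊕0⊕1⊕1⊕0⊕0⊕0 = 1
s2 (pos 2,3,6,7,10,11,14,15): 1⊕1⊕0⊕1⊕1⊕0⊕1⊕0 = 1
s4 (pos 4,5,6,7,12,13,14,15): 1⊕0⊕0⊕1⊕1⊕0⊕1⊕0 = 0
s8 (pos 8,9,10,11,12,13,14,15): 1⊕1⊕1⊕0⊕1⊕0⊕1⊕0 = 1
Syndrome s8…s1 = 1011 → error at position 11.
Flip position 11: 011100111101010 → 011100111111010
Read data bits from positions 3,5,6,7,9,10,11,12,13,14,15: 10011111010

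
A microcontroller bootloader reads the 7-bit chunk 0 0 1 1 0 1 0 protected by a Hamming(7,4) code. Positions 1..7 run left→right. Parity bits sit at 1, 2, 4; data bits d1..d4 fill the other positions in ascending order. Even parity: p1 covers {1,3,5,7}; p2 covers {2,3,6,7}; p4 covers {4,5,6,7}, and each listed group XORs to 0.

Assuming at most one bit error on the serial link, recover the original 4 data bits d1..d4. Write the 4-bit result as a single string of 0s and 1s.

s1 (pos 1,3,5,7): 0⊕1⊕0⊕0 = 1
s2 (pos 2,3,6,7): 0⊕1⊕1⊕0 = 0
s4 (pos 4,5,6,7): 1⊕0⊕1⊕0 = 0
Syndrome s4…s1 = 001 → error at position 1.
Flip position 1: 0011010 → 1011010
Read data bits from positions 3,5,6,7: 1010

1010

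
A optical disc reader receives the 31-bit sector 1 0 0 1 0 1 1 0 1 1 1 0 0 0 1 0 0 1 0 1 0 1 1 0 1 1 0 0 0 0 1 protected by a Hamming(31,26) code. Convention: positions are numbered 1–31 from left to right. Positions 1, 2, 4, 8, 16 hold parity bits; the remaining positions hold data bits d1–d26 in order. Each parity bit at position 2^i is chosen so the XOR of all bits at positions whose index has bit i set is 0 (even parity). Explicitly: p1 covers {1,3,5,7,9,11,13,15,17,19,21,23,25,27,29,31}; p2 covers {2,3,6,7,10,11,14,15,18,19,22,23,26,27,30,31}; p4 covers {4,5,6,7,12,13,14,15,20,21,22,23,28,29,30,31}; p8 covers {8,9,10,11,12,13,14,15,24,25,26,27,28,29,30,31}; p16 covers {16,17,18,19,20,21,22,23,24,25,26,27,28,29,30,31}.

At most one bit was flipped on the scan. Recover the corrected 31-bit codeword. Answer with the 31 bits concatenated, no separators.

1001011011100010010101111100001

s1 (pos 1,3,5,7,9,11,13,15,17,19,21,23,25,27,29,31): 1⊕0⊕0⊕1⊕1⊕1⊕0⊕1⊕0⊕0⊕0⊕1⊕1⊕0⊕0⊕1 = 0
s2 (pos 2,3,6,7,10,11,14,15,18,19,22,23,26,27,30,31): 0⊕0⊕1⊕1⊕1⊕1⊕0⊕1⊕1⊕0⊕1⊕1⊕1⊕0⊕0⊕1 = 0
s4 (pos 4,5,6,7,12,13,14,15,20,21,22,23,28,29,30,31): 1⊕0⊕1⊕1⊕0⊕0⊕0⊕1⊕1⊕0⊕1⊕1⊕0⊕0⊕0⊕1 = 0
s8 (pos 8,9,10,11,12,13,14,15,24,25,26,27,28,29,30,31): 0⊕1⊕1⊕1⊕0⊕0⊕0⊕1⊕0⊕1⊕1⊕0⊕0⊕0⊕0⊕1 = 1
s16 (pos 16,17,18,19,20,21,22,23,24,25,26,27,28,29,30,31): 0⊕0⊕1⊕0⊕1⊕0⊕1⊕1⊕0⊕1⊕1⊕0⊕0⊕0⊕0⊕1 = 1
Syndrome s16…s1 = 11000 → error at position 24.
Flip position 24: 1001011011100010010101101100001 → 1001011011100010010101111100001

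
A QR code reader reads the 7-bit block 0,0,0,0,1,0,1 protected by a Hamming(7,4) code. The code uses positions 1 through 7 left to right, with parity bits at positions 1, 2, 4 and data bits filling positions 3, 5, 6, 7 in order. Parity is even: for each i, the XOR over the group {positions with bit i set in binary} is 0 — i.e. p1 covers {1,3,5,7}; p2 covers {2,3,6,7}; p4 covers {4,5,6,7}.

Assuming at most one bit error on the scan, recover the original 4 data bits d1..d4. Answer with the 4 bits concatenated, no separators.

0101

s1 (pos 1,3,5,7): 0⊕0⊕1⊕1 = 0
s2 (pos 2,3,6,7): 0⊕0⊕0⊕1 = 1
s4 (pos 4,5,6,7): 0⊕1⊕0⊕1 = 0
Syndrome s4…s1 = 010 → error at position 2.
Flip position 2: 0000101 → 0100101
Read data bits from positions 3,5,6,7: 0101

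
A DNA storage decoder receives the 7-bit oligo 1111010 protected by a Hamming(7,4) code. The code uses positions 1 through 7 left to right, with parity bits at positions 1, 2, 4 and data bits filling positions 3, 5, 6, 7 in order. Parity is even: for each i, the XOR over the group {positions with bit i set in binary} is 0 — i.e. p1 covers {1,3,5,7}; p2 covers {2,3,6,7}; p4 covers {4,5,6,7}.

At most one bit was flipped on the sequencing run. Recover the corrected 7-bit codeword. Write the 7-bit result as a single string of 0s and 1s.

1011010

s1 (pos 1,3,5,7): 1⊕1⊕0⊕0 = 0
s2 (pos 2,3,6,7): 1⊕1⊕1⊕0 = 1
s4 (pos 4,5,6,7): 1⊕0⊕1⊕0 = 0
Syndrome s4…s1 = 010 → error at position 2.
Flip position 2: 1111010 → 1011010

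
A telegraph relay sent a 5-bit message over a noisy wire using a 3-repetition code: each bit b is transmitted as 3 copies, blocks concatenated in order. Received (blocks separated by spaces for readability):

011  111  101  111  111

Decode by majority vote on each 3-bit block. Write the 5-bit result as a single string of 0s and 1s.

11111

Block 1 (011): 2 ones → 1
Block 2 (111): 3 ones → 1
Block 3 (101): 2 ones → 1
Block 4 (111): 3 ones → 1
Block 5 (111): 3 ones → 1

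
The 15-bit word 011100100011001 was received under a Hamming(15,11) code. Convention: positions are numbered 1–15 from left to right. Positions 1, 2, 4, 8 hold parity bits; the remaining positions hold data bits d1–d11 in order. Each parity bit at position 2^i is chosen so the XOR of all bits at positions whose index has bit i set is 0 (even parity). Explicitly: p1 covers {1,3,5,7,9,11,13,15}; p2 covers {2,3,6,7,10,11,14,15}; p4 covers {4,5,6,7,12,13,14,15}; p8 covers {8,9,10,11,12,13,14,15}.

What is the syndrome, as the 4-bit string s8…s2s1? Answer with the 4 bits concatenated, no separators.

s1 (pos 1,3,5,7,9,11,13,15): 0⊕1⊕0⊕1⊕0⊕1⊕0⊕1 = 0
s2 (pos 2,3,6,7,10,11,14,15): 1⊕1⊕0⊕1⊕0⊕1⊕0⊕1 = 1
s4 (pos 4,5,6,7,12,13,14,15): 1⊕0⊕0⊕1⊕1⊕0⊕0⊕1 = 0
s8 (pos 8,9,10,11,12,13,14,15): 0⊕0⊕0⊕1⊕1⊕0⊕0⊕1 = 1
Syndrome s8…s1 = 1010 → error at position 10.

1010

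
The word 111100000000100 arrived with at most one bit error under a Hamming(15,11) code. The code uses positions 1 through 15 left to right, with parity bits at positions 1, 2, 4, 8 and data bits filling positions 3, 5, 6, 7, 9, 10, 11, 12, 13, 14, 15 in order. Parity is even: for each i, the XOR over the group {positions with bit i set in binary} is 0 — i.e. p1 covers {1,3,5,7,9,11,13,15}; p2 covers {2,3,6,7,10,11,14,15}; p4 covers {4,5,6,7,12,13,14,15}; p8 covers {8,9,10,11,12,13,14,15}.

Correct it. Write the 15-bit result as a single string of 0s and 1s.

s1 (pos 1,3,5,7,9,11,13,15): 1⊕1⊕0⊕0⊕0⊕0⊕1⊕0 = 1
s2 (pos 2,3,6,7,10,11,14,15): 1⊕1⊕0⊕0⊕0⊕0⊕0⊕0 = 0
s4 (pos 4,5,6,7,12,13,14,15): 1⊕0⊕0⊕0⊕0⊕1⊕0⊕0 = 0
s8 (pos 8,9,10,11,12,13,14,15): 0⊕0⊕0⊕0⊕0⊕1⊕0⊕0 = 1
Syndrome s8…s1 = 1001 → error at position 9.
Flip position 9: 111100000000100 → 111100001000100

111100001000100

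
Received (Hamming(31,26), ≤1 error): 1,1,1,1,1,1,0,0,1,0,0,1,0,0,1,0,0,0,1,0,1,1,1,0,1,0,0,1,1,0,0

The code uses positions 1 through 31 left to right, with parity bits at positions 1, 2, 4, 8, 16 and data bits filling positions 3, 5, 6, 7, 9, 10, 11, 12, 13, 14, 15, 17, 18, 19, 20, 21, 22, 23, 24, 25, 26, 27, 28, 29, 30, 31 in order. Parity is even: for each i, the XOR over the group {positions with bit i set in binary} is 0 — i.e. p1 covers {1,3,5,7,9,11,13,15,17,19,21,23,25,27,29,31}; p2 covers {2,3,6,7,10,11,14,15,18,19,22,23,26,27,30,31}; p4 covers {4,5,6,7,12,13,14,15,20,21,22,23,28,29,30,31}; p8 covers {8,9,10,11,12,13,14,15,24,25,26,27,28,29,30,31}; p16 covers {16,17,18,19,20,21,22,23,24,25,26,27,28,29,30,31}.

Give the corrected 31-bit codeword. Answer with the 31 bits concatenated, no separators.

s1 (pos 1,3,5,7,9,11,13,15,17,19,21,23,25,27,29,31): 1⊕1⊕1⊕0⊕1⊕0⊕0⊕1⊕0⊕1⊕1⊕1⊕1⊕0⊕1⊕0 = 0
s2 (pos 2,3,6,7,10,11,14,15,18,19,22,23,26,27,30,31): 1⊕1⊕1⊕0⊕0⊕0⊕0⊕1⊕0⊕1⊕1⊕1⊕0⊕0⊕0⊕0 = 1
s4 (pos 4,5,6,7,12,13,14,15,20,21,22,23,28,29,30,31): 1⊕1⊕1⊕0⊕1⊕0⊕0⊕1⊕0⊕1⊕1⊕1⊕1⊕1⊕0⊕0 = 0
s8 (pos 8,9,10,11,12,13,14,15,24,25,26,27,28,29,30,31): 0⊕1⊕0⊕0⊕1⊕0⊕0⊕1⊕0⊕1⊕0⊕0⊕1⊕1⊕0⊕0 = 0
s16 (pos 16,17,18,19,20,21,22,23,24,25,26,27,28,29,30,31): 0⊕0⊕0⊕1⊕0⊕1⊕1⊕1⊕0⊕1⊕0⊕0⊕1⊕1⊕0⊕0 = 1
Syndrome s16…s1 = 10010 → error at position 18.
Flip position 18: 1111110010010010001011101001100 → 1111110010010010011011101001100

1111110010010010011011101001100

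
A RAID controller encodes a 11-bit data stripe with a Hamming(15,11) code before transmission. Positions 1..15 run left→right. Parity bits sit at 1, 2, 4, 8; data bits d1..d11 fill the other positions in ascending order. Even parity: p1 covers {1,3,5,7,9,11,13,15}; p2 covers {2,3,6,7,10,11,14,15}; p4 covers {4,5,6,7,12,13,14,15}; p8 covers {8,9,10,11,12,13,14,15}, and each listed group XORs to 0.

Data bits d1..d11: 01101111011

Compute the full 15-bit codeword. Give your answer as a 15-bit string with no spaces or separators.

010111001111011

Place data at non-parity positions: p1 p2 0 p4 1 1 0 p8 1 1 1 1 0 1 1
p1 (pos 1,3,5,7,9,11,13,15): XOR of data positions = 0⊕1⊕0⊕1⊕1⊕0⊕1 = 0
p2 (pos 2,3,6,7,10,11,14,15): XOR of data positions = 0⊕1⊕0⊕1⊕1⊕1⊕1 = 1
p4 (pos 4,5,6,7,12,13,14,15): XOR of data positions = 1⊕1⊕0⊕1⊕0⊕1⊕1 = 1
p8 (pos 8,9,10,11,12,13,14,15): XOR of data positions = 1⊕1⊕1⊕1⊕0⊕1⊕1 = 0
Codeword: 010111001111011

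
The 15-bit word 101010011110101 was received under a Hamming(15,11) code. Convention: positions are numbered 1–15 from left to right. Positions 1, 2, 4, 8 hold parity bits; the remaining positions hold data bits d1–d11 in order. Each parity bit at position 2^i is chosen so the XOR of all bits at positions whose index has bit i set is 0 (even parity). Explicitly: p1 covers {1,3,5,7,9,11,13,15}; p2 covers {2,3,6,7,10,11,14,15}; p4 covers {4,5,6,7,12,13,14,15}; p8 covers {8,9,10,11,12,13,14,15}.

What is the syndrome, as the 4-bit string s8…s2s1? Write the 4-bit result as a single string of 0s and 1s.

s1 (pos 1,3,5,7,9,11,13,15): 1⊕1⊕1⊕0⊕1⊕1⊕1⊕1 = 1
s2 (pos 2,3,6,7,10,11,14,15): 0⊕1⊕0⊕0⊕1⊕1⊕0⊕1 = 0
s4 (pos 4,5,6,7,12,13,14,15): 0⊕1⊕0⊕0⊕0⊕1⊕0⊕1 = 1
s8 (pos 8,9,10,11,12,13,14,15): 1⊕1⊕1⊕1⊕0⊕1⊕0⊕1 = 0
Syndrome s8…s1 = 0101 → error at position 5.

0101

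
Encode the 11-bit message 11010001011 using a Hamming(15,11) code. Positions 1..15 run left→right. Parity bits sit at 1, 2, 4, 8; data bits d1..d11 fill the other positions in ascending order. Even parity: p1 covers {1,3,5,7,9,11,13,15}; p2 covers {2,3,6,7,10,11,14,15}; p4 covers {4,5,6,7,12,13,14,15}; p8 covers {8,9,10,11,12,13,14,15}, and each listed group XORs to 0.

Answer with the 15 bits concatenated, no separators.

001110110001011

Place data at non-parity positions: p1 p2 1 p4 1 0 1 p8 0 0 0 1 0 1 1
p1 (pos 1,3,5,7,9,11,13,15): XOR of data positions = 1⊕1⊕1⊕0⊕0⊕0⊕1 = 0
p2 (pos 2,3,6,7,10,11,14,15): XOR of data positions = 1⊕0⊕1⊕0⊕0⊕1⊕1 = 0
p4 (pos 4,5,6,7,12,13,14,15): XOR of data positions = 1⊕0⊕1⊕1⊕0⊕1⊕1 = 1
p8 (pos 8,9,10,11,12,13,14,15): XOR of data positions = 0⊕0⊕0⊕1⊕0⊕1⊕1 = 1
Codeword: 001110110001011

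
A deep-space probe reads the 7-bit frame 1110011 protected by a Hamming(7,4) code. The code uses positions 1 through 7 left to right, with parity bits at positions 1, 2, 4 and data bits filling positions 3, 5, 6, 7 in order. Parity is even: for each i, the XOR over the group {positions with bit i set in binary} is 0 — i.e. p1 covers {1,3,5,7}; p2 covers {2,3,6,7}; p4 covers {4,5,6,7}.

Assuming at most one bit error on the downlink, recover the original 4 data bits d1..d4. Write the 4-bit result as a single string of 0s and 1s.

1011

s1 (pos 1,3,5,7): 1⊕1⊕0⊕1 = 1
s2 (pos 2,3,6,7): 1⊕1⊕1⊕1 = 0
s4 (pos 4,5,6,7): 0⊕0⊕1⊕1 = 0
Syndrome s4…s1 = 001 → error at position 1.
Flip position 1: 1110011 → 0110011
Read data bits from positions 3,5,6,7: 1011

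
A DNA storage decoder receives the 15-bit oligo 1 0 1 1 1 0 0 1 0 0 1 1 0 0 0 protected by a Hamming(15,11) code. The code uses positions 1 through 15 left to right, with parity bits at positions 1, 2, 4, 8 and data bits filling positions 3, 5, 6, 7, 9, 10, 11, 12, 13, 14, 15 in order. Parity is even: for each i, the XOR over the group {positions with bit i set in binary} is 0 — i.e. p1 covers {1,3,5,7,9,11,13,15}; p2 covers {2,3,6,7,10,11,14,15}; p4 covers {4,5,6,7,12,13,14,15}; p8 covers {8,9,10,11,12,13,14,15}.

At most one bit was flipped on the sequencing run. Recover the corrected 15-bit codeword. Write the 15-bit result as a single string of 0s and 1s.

101110010010000

s1 (pos 1,3,5,7,9,11,13,15): 1⊕1⊕1⊕0⊕0⊕1⊕0⊕0 = 0
s2 (pos 2,3,6,7,10,11,14,15): 0⊕1⊕0⊕0⊕0⊕1⊕0⊕0 = 0
s4 (pos 4,5,6,7,12,13,14,15): 1⊕1⊕0⊕0⊕1⊕0⊕0⊕0 = 1
s8 (pos 8,9,10,11,12,13,14,15): 1⊕0⊕0⊕1⊕1⊕0⊕0⊕0 = 1
Syndrome s8…s1 = 1100 → error at position 12.
Flip position 12: 101110010011000 → 101110010010000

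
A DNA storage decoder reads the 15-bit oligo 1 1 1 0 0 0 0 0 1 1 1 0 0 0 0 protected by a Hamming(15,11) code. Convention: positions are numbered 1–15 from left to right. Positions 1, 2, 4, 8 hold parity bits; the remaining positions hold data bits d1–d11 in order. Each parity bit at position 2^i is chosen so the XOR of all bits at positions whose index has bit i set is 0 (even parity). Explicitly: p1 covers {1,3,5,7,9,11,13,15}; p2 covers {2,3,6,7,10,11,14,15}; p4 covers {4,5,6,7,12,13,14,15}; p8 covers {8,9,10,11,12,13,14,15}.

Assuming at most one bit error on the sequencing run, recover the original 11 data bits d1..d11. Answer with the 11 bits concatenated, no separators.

10001110000

s1 (pos 1,3,5,7,9,11,13,15): 1⊕1⊕0⊕0⊕1⊕1⊕0⊕0 = 0
s2 (pos 2,3,6,7,10,11,14,15): 1⊕1⊕0⊕0⊕1⊕1⊕0⊕0 = 0
s4 (pos 4,5,6,7,12,13,14,15): 0⊕0⊕0⊕0⊕0⊕0⊕0⊕0 = 0
s8 (pos 8,9,10,11,12,13,14,15): 0⊕1⊕1⊕1⊕0⊕0⊕0⊕0 = 1
Syndrome s8…s1 = 1000 → error at position 8.
Flip position 8: 111000001110000 → 111000011110000
Read data bits from positions 3,5,6,7,9,10,11,12,13,14,15: 10001110000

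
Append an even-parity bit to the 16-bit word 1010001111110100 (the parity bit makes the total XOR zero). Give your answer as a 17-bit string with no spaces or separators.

10100011111101001

XOR of the 16 data bits: 1⊕0⊕1⊕0⊕0⊕0⊕1⊕1⊕1⊕1⊕1⊕1⊕0⊕1⊕0⊕0 = 1
Parity bit = 1 (so all 17 bits XOR to 0).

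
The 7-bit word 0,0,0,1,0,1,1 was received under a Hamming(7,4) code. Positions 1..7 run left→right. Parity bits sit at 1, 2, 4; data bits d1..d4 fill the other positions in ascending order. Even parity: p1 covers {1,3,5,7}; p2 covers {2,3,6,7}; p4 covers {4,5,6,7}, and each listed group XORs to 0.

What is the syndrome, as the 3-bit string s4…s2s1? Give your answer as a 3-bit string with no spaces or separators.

101

s1 (pos 1,3,5,7): 0⊕0⊕0⊕1 = 1
s2 (pos 2,3,6,7): 0⊕0⊕1⊕1 = 0
s4 (pos 4,5,6,7): 1⊕0⊕1⊕1 = 1
Syndrome s4…s1 = 101 → error at position 5.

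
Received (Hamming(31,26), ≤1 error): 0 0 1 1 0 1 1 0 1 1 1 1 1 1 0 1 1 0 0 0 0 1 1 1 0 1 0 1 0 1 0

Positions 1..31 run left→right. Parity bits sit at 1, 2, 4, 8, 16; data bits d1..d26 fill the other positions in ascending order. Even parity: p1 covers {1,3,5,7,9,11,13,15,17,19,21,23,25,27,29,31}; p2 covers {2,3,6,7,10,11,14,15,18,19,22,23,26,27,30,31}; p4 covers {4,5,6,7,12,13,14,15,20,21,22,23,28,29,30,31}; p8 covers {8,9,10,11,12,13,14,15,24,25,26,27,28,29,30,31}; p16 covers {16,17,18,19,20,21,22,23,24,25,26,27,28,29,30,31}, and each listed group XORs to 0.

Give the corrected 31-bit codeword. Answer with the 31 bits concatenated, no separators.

s1 (pos 1,3,5,7,9,11,13,15,17,19,21,23,25,27,29,31): 0⊕1⊕0⊕1⊕1⊕1⊕1⊕0⊕1⊕0⊕0⊕1⊕0⊕0⊕0⊕0 = 1
s2 (pos 2,3,6,7,10,11,14,15,18,19,22,23,26,27,30,31): 0⊕1⊕1⊕1⊕1⊕1⊕1⊕0⊕0⊕0⊕1⊕1⊕1⊕0⊕1⊕0 = 0
s4 (pos 4,5,6,7,12,13,14,15,20,21,22,23,28,29,30,31): 1⊕0⊕1⊕1⊕1⊕1⊕1⊕0⊕0⊕0⊕1⊕1⊕1⊕0⊕1⊕0 = 0
s8 (pos 8,9,10,11,12,13,14,15,24,25,26,27,28,29,30,31): 0⊕1⊕1⊕1⊕1⊕1⊕1⊕0⊕1⊕0⊕1⊕0⊕1⊕0⊕1⊕0 = 0
s16 (pos 16,17,18,19,20,21,22,23,24,25,26,27,28,29,30,31): 1⊕1⊕0⊕0⊕0⊕0⊕1⊕1⊕1⊕0⊕1⊕0⊕1⊕0⊕1⊕0 = 0
Syndrome s16…s1 = 00001 → error at position 1.
Flip position 1: 0011011011111101100001110101010 → 1011011011111101100001110101010

1011011011111101100001110101010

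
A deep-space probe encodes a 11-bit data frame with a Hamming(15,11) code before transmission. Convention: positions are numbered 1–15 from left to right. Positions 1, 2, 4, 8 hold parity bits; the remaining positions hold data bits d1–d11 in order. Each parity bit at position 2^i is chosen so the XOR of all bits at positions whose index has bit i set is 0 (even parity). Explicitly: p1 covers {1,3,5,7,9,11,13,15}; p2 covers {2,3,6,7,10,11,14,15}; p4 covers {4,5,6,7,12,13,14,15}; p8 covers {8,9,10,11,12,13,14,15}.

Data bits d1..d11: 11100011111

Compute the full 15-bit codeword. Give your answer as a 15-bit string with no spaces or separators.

111011010011111

Place data at non-parity positions: p1 p2 1 p4 1 1 0 p8 0 0 1 1 1 1 1
p1 (pos 1,3,5,7,9,11,13,15): XOR of data positions = 1⊕1⊕0⊕0⊕1⊕1⊕1 = 1
p2 (pos 2,3,6,7,10,11,14,15): XOR of data positions = 1⊕1⊕0⊕0⊕1⊕1⊕1 = 1
p4 (pos 4,5,6,7,12,13,14,15): XOR of data positions = 1⊕1⊕0⊕1⊕1⊕1⊕1 = 0
p8 (pos 8,9,10,11,12,13,14,15): XOR of data positions = 0⊕0⊕1⊕1⊕1⊕1⊕1 = 1
Codeword: 111011010011111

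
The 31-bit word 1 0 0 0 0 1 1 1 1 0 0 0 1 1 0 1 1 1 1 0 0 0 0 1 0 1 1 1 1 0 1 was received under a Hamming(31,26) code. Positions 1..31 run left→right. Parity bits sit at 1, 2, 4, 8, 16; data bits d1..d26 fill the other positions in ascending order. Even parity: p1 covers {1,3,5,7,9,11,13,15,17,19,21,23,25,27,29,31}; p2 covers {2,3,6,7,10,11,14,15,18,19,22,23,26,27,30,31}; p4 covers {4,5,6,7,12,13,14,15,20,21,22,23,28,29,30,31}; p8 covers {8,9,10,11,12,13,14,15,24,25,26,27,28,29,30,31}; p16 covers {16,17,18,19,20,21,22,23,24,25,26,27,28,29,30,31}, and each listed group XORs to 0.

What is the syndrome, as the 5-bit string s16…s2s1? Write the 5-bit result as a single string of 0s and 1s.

s1 (pos 1,3,5,7,9,11,13,15,17,19,21,23,25,27,29,31): 1⊕0⊕0⊕1⊕1⊕0⊕1⊕0⊕1⊕1⊕0⊕0⊕0⊕1⊕1⊕1 = 1
s2 (pos 2,3,6,7,10,11,14,15,18,19,22,23,26,27,30,31): 0⊕0⊕1⊕1⊕0⊕0⊕1⊕0⊕1⊕1⊕0⊕0⊕1⊕1⊕0⊕1 = 0
s4 (pos 4,5,6,7,12,13,14,15,20,21,22,23,28,29,30,31): 0⊕0⊕1⊕1⊕0⊕1⊕1⊕0⊕0⊕0⊕0⊕0⊕1⊕1⊕0⊕1 = 1
s8 (pos 8,9,10,11,12,13,14,15,24,25,26,27,28,29,30,31): 1⊕1⊕0⊕0⊕0⊕1⊕1⊕0⊕1⊕0⊕1⊕1⊕1⊕1⊕0⊕1 = 0
s16 (pos 16,17,18,19,20,21,22,23,24,25,26,27,28,29,30,31): 1⊕1⊕1⊕1⊕0⊕0⊕0⊕0⊕1⊕0⊕1⊕1⊕1⊕1⊕0⊕1 = 0
Syndrome s16…s1 = 00101 → error at position 5.

00101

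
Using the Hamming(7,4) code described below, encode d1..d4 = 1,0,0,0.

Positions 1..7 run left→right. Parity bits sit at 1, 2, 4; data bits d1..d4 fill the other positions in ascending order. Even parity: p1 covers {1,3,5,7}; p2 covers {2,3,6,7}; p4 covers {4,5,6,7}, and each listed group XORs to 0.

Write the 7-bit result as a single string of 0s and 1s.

Place data at non-parity positions: p1 p2 1 p4 0 0 0
p1 (pos 1,3,5,7): XOR of data positions = 1⊕0⊕0 = 1
p2 (pos 2,3,6,7): XOR of data positions = 1⊕0⊕0 = 1
p4 (pos 4,5,6,7): XOR of data positions = 0⊕0⊕0 = 0
Codeword: 1110000

1110000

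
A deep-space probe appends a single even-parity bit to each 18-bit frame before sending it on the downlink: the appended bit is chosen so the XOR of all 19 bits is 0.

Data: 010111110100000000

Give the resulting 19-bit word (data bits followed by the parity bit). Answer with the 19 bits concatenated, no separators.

0101111101000000001

XOR of the 18 data bits: 0⊕1⊕0⊕1⊕1⊕1⊕1⊕1⊕0⊕1⊕0⊕0⊕0⊕0⊕0⊕0⊕0⊕0 = 1
Parity bit = 1 (so all 19 bits XOR to 0).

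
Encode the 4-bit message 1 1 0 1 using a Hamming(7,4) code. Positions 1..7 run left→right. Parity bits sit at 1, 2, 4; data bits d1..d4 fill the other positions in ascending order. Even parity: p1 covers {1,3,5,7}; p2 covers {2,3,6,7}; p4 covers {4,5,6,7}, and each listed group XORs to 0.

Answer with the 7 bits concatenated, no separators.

Place data at non-parity positions: p1 p2 1 p4 1 0 1
p1 (pos 1,3,5,7): XOR of data positions = 1⊕1⊕1 = 1
p2 (pos 2,3,6,7): XOR of data positions = 1⊕0⊕1 = 0
p4 (pos 4,5,6,7): XOR of data positions = 1⊕0⊕1 = 0
Codeword: 1010101

1010101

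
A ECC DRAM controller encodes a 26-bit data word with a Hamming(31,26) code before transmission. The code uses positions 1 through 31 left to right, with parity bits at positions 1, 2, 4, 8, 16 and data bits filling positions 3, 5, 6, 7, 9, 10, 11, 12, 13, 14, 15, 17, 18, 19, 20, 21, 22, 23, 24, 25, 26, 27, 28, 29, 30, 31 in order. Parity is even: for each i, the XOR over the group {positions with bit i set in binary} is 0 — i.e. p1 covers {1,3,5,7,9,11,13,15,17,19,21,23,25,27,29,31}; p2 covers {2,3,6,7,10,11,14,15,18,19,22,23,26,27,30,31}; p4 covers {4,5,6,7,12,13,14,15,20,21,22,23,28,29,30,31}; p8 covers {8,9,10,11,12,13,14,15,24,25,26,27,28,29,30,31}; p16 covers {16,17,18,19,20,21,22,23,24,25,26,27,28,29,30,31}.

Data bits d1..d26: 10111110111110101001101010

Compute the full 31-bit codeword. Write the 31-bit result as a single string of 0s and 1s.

Place data at non-parity positions: p1 p2 1 p4 0 1 1 p8 1 1 1 0 1 1 1 p16 1 1 0 1 0 1 0 0 1 1 0 1 0 1 0
p1 (pos 1,3,5,7,9,11,13,15,17,19,21,23,25,27,29,31): XOR of data positions = 1⊕0⊕1⊕1⊕1⊕1⊕1⊕1⊕0⊕0⊕0⊕1⊕0⊕0⊕0 = 0
p2 (pos 2,3,6,7,10,11,14,15,18,19,22,23,26,27,30,31): XOR of data positions = 1⊕1⊕1⊕1⊕1⊕1⊕1⊕1⊕0⊕1⊕0⊕1⊕0⊕1⊕0 = 1
p4 (pos 4,5,6,7,12,13,14,15,20,21,22,23,28,29,30,31): XOR of data positions = 0⊕1⊕1⊕0⊕1⊕1⊕1⊕1⊕0⊕1⊕0⊕1⊕0⊕1⊕0 = 1
p8 (pos 8,9,10,11,12,13,14,15,24,25,26,27,28,29,30,31): XOR of data positions = 1⊕1⊕1⊕0⊕1⊕1⊕1⊕0⊕1⊕1⊕0⊕1⊕0⊕1⊕0 = 0
p16 (pos 16,17,18,19,20,21,22,23,24,25,26,27,28,29,30,31): XOR of data positions = 1⊕1⊕0⊕1⊕0⊕1⊕0⊕0⊕1⊕1⊕0⊕1⊕0⊕1⊕0 = 0
Codeword: 0111011011101110110101001101010

0111011011101110110101001101010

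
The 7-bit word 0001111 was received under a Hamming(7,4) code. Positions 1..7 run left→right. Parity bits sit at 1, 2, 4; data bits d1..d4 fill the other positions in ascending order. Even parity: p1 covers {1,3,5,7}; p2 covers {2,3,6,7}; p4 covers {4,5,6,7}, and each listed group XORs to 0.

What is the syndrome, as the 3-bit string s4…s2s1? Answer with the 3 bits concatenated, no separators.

000

s1 (pos 1,3,5,7): 0⊕0⊕1⊕1 = 0
s2 (pos 2,3,6,7): 0⊕0⊕1⊕1 = 0
s4 (pos 4,5,6,7): 1⊕1⊕1⊕1 = 0
Syndrome s4…s1 = 000 → no error.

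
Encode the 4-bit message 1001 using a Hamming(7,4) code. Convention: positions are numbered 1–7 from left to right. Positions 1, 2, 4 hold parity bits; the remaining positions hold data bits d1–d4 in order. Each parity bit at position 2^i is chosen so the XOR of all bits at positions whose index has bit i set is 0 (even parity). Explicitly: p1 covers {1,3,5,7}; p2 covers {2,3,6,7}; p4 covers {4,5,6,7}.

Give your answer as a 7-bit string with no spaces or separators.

0011001

Place data at non-parity positions: p1 p2 1 p4 0 0 1
p1 (pos 1,3,5,7): XOR of data positions = 1⊕0⊕1 = 0
p2 (pos 2,3,6,7): XOR of data positions = 1⊕0⊕1 = 0
p4 (pos 4,5,6,7): XOR of data positions = 0⊕0⊕1 = 1
Codeword: 0011001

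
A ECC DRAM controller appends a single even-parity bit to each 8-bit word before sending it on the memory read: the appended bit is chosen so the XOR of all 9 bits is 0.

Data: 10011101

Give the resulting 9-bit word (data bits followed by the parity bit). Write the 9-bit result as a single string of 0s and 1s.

100111011

XOR of the 8 data bits: 1⊕0⊕0⊕1⊕1⊕1⊕0⊕1 = 1
Parity bit = 1 (so all 9 bits XOR to 0).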